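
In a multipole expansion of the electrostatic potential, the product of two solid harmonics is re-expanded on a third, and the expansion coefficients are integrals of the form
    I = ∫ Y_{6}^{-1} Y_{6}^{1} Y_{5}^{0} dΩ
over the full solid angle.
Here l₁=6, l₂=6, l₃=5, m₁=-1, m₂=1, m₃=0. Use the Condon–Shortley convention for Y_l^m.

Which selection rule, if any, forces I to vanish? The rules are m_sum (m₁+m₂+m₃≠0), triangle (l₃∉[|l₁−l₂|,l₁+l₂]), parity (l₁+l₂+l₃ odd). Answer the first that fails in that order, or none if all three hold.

m₁+m₂+m₃ = -1 + 1 + 0 = 0  ✓
triangle: |6−6|=0 ≤ l₃=5 ≤ 6+6=12  ✓
parity: l₁+l₂+l₃ = 17 is odd  ✗

parity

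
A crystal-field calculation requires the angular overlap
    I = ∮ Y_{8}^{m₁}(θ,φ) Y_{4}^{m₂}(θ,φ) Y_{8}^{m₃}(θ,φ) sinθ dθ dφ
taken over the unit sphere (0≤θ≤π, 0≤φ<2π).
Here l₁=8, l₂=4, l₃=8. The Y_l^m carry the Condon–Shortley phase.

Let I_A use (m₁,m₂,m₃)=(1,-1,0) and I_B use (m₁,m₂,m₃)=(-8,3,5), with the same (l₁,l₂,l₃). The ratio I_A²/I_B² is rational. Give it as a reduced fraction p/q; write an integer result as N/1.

Shared (l₁,l₂,l₃)=(8,4,8): N and (l;000)² cancel in I_A²/I_B².
A: Δ = 4!·12!·4!/21! = 1/185175900; Racah Σ t=0..3: t=0:+1/87091200 t=1:−1/12441600 t=2:+1/14515200 t=3:−1/139345920 = -1/139345920; ⇒ 3j(8 4 8; 1 -1 0)² = 5/8398, sgn -1
B: Δ = 4!·12!·4!/21! = 1/185175900; Racah Σ t=4..4: t=4:+1/68976230400 = 1/68976230400; ⇒ 3j(8 4 8; -8 3 5)² = 13/2907, sgn -1
I_A²/I_B² = (5/8398)/(13/2907) = 45/338

45/338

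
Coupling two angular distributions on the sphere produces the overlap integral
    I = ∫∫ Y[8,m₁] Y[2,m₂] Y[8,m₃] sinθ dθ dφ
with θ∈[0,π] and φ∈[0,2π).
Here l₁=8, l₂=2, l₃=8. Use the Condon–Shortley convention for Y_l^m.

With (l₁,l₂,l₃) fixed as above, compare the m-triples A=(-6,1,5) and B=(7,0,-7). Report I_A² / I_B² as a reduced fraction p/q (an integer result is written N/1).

Same 8,2,8: normalisation and zero-m 3j drop out of the ratio.
A: Δ: 2! 14! 2! / 19! → 1/348840; sum: t=1:−1/12454041600 t=2:+1/1916006400 = 1/2264371200; 3j²(8 2 8; -6 1 5) = Δ·Π!·Σ² = 847/38760  (sign -1)
B: Δ: 2! 14! 2! / 19! → 1/348840; sum: t=0:+1/24908083200 t=1:−1/87178291200 = 1/34871316480; 3j²(8 2 8; 7 0 -7) = Δ·Π!·Σ² = 125/7752  (sign -1)
I_A²/I_B² = (847/38760)/(125/7752) = 847/625

847/625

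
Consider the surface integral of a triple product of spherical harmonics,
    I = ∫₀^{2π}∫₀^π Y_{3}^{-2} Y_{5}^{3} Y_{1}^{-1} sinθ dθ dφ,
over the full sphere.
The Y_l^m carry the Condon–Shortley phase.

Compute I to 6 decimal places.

|3−5|≤1≤3+5 violated ⇒ I = 0

0.000000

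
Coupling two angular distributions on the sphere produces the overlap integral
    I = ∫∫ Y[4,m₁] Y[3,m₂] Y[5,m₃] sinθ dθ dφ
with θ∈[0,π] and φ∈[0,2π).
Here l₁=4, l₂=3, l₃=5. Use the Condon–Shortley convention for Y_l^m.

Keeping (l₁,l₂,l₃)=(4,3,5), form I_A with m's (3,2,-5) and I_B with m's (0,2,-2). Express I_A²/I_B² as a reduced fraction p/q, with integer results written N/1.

21/2

Same 4,3,5: normalisation and zero-m 3j drop out of the ratio.
A: Δ: 2! 6! 4! / 13! → 1/180180; sum: t=1:−1/17280 = -1/17280; 3j²(4 3 5; 3 2 -5) = Δ·Π!·Σ² = 35/858  (sign -1)
B: Δ: 2! 6! 4! / 13! → 1/180180; sum: t=1:−1/864 t=2:+1/576 = 1/1728; 3j²(4 3 5; 0 2 -2) = Δ·Π!·Σ² = 5/1287  (sign -1)
I_A²/I_B² = (35/858)/(5/1287) = 21/2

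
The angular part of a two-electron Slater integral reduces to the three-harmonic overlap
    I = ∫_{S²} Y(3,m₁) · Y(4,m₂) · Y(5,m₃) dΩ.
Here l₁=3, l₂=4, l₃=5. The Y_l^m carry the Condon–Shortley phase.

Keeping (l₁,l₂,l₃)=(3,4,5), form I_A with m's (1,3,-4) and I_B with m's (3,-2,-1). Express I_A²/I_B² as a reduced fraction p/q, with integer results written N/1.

l's match ⇒ only the (l;m) 3-j factors differ between A and B.
A: triangle coeff Δ(3,4,5) = 1/180180; Σ_t [1,2]: t=1:−1/4320 t=2:+1/5760 = -1/17280; (3j)²=7/4290 [(3 4 5; 1 3 -4)], sign=+1
B: triangle coeff Δ(3,4,5) = 1/180180; Σ_t [0,0]: t=0:+1/2304 = 1/2304; (3j)²=75/4004 [(3 4 5; 3 -2 -1)], sign=+1
I_A²/I_B² = (7/4290)/(75/4004) = 98/1125

98/1125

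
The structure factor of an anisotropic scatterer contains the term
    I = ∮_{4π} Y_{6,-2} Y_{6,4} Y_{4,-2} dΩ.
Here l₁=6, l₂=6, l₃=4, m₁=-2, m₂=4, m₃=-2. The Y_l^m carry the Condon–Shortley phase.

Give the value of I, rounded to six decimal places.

Checks pass: Σm=0; 16 even; l₃=4∈[0,12].
(2·6+1)(2·6+1)(2·4+1) = 1521
Δ: 8! 4! 4! / 17! → 1/15315300
sum: t=2:+1/829440 t=3:−1/25920 t=4:+1/9216 t=5:−1/25920 t=6:+1/829440 = 7/207360
3j²(6 6 4; 0 0 0) = Δ·Π!·Σ² = 28/2431  (sign +1)
sum: t=6:+1/138240 t=7:−1/181440 t=8:+1/3870720 = 23/11612160
3j²(6 6 4; -2 4 -2) = Δ·Π!·Σ² = 529/204204  (sign +1)
combine: 4πI² = 1521·28/2431·529/204204 = 1587/34969
take √, sign +1: I = 0.06009550

0.060095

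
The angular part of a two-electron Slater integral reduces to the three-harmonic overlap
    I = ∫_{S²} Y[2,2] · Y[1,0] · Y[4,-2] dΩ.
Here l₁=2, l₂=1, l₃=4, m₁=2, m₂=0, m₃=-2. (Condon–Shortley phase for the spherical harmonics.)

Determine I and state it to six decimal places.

|2−1|≤4≤2+1 violated ⇒ I = 0

0.000000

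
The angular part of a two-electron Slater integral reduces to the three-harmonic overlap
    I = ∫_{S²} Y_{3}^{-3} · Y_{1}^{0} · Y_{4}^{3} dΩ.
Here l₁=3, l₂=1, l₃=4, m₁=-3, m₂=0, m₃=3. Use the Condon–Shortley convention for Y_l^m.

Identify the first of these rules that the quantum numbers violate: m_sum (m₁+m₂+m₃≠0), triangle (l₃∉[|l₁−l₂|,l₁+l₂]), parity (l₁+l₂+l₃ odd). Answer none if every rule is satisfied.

none

azimuthal sum: -3 + 0 + 3 = 0  ✓
2 ≤ 4 ≤ 4 (triangle on l)  ✓
L = 3 + 1 + 4 = 8 (even)  ✓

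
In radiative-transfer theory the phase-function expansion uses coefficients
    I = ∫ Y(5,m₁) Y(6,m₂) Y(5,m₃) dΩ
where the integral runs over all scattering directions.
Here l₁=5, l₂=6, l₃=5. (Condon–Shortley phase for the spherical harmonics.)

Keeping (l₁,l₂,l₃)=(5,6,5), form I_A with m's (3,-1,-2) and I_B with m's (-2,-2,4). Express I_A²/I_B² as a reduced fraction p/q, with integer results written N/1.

1/45

Same 5,6,5: normalisation and zero-m 3j drop out of the ratio.
A: Δ: 6! 4! 6! / 17! → 1/28588560; sum: t=0:+1/345600 t=1:−1/34560 t=2:+1/41472 = -1/518400; 3j²(5 6 5; 3 -1 -2) = Δ·Π!·Σ² = 7/36465  (sign +1)
B: Δ: 6! 4! 6! / 17! → 1/28588560; sum: t=3:−1/103680 t=4:+1/207360 = -1/207360; 3j²(5 6 5; -2 -2 4) = Δ·Π!·Σ² = 21/2431  (sign +1)
I_A²/I_B² = (7/36465)/(21/2431) = 1/45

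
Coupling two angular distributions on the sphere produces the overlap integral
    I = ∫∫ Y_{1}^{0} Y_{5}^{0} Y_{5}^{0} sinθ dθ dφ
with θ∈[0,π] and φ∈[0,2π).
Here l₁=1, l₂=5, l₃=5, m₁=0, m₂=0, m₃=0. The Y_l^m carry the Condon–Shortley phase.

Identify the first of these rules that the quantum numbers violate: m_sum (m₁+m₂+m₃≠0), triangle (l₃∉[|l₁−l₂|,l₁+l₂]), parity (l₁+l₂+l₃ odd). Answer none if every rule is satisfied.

parity

Σmᵢ = 0  ✓
l₃∈[|l₁−l₂|,l₁+l₂]=[4,6], have l₃=5  ✓
Σlᵢ = 11 ⇒ odd  ✗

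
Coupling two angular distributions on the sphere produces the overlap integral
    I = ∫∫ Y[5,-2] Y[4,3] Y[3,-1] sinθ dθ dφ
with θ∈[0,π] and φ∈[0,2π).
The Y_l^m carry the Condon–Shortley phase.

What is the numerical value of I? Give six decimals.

m-sum 0 ✓  L=12 even ✓  1≤3≤9 ✓
Π(2lᵢ+1) = 11×9×7 = 693
triangle coeff Δ(5,4,3) = 1/180180
Σ_t [2,4]: t=2:+1/576 t=3:−1/144 t=4:+1/576 = -1/288
(3j)²=20/1001 [(5 4 3; 0 0 0)], sign=+1
Σ_t [5,6]: t=5:−1/960 t=6:+1/4320 = -7/8640
(3j)²=343/12870 [(5 4 3; -2 3 -1)], sign=-1
⇒ 4πI² = 686/1859
I = (-1)√(686/1859/(4π)) = -0.17136315

-0.171363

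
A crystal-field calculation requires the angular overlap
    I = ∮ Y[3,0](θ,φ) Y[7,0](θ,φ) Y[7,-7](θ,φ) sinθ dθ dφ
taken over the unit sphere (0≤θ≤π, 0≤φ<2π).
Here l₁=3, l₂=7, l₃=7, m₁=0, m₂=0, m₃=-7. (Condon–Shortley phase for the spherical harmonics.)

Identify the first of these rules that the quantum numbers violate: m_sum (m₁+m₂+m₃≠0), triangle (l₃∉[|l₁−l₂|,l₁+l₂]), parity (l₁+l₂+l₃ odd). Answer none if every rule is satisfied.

azimuthal sum: 0 + 0 − 7 = -7  ✗
4 ≤ 7 ≤ 10 (triangle on l)
L = 3 + 7 + 7 = 17 (odd)

m_sum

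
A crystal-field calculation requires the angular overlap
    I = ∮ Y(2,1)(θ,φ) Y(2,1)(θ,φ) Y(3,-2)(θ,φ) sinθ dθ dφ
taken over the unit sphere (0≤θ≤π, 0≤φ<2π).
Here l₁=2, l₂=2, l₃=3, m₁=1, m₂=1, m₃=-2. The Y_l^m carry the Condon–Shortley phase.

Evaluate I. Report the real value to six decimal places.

L=7 odd ⇒ parity kills the (l;000) factor ⇒ I = 0

0.000000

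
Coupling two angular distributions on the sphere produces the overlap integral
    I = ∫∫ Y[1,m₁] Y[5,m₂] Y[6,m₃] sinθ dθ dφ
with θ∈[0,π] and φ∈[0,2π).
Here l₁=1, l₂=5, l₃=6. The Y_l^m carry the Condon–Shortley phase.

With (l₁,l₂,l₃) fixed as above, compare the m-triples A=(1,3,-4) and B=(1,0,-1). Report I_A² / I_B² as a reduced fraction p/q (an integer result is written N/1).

15/7

l's match ⇒ only the (l;m) 3-j factors differ between A and B.
A: triangle coeff Δ(1,5,6) = 1/858; Σ_t [0,0]: t=0:+1/161280 = 1/161280; (3j)²=15/286 [(1 5 6; 1 3 -4)], sign=+1
B: triangle coeff Δ(1,5,6) = 1/858; Σ_t [0,0]: t=0:+1/28800 = 1/28800; (3j)²=7/286 [(1 5 6; 1 0 -1)], sign=-1
I_A²/I_B² = (15/286)/(7/286) = 15/7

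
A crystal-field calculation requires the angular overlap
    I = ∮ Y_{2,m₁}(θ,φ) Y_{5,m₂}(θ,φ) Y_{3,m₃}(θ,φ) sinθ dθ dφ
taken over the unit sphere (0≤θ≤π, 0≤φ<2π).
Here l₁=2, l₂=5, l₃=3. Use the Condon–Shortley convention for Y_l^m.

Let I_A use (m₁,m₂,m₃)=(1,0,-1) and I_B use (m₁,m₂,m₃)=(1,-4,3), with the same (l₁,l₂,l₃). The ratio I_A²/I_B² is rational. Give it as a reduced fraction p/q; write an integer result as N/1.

25/42

Same 2,5,3: normalisation and zero-m 3j drop out of the ratio.
A: Δ: 4! 0! 6! / 11! → 1/2310; sum: t=1:−1/288 = -1/288; 3j²(2 5 3; 1 0 -1) = Δ·Π!·Σ² = 5/231  (sign -1)
B: Δ: 4! 0! 6! / 11! → 1/2310; sum: t=1:−1/4320 = -1/4320; 3j²(2 5 3; 1 -4 3) = Δ·Π!·Σ² = 2/55  (sign -1)
I_A²/I_B² = (5/231)/(2/55) = 25/42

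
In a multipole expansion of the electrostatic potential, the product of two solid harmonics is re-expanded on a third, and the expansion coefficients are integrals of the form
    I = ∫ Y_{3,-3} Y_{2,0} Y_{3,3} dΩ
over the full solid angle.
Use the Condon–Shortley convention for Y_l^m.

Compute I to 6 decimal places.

Checks pass: Σm=0; 8 even; l₃=3∈[1,5].
(2·3+1)(2·2+1)(2·3+1) = 245
Δ: 2! 4! 2! / 9! → 1/3780
sum: t=0:+1/24 t=1:−1/4 t=2:+1/24 = -1/6
3j²(3 2 3; 0 0 0) = Δ·Π!·Σ² = 4/105  (sign +1)
sum: t=2:+1/96 = 1/96
3j²(3 2 3; -3 0 3) = Δ·Π!·Σ² = 5/84  (sign +1)
combine: 4πI² = 245·4/105·5/84 = 5/9
take √, sign +1: I = 0.21026104

0.210261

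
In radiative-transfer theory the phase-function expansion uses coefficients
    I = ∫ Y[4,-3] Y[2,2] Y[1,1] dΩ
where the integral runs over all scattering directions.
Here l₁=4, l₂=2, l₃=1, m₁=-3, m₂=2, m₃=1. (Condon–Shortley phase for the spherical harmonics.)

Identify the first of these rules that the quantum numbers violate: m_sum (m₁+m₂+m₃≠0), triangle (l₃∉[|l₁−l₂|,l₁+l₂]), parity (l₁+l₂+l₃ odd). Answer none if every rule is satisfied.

azimuthal sum: -3 + 2 + 1 = 0  ✓
2 ≤ 1 ≤ 6 (triangle on l)  ✗
L = 4 + 2 + 1 = 7 (odd)

triangle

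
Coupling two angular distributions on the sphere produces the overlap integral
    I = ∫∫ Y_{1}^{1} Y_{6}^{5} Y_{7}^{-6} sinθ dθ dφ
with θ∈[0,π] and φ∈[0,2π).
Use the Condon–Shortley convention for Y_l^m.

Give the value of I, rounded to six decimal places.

0.309019

m-sum 0 ✓  L=14 even ✓  5≤7≤7 ✓
Π(2lᵢ+1) = 3×13×15 = 585
triangle coeff Δ(1,6,7) = 1/1365
Σ_t [0,0]: t=0:+1/518400 = 1/518400
(3j)²=7/195 [(1 6 7; 0 0 0)], sign=-1
Σ_t [0,0]: t=0:+1/79833600 = 1/79833600
(3j)²=2/35 [(1 6 7; 1 5 -6)], sign=-1
⇒ 4πI² = 6/5
I = (+1)√(6/5/(4π)) = 0.30901936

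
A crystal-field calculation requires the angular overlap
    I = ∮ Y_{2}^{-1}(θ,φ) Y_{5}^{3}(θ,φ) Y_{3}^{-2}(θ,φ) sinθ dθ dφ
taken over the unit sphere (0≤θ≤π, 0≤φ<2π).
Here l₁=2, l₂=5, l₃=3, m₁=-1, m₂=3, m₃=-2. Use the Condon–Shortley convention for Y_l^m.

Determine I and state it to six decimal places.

-0.253584

Checks pass: Σm=0; 10 even; l₃=3∈[3,7].
(2·2+1)(2·5+1)(2·3+1) = 385
Δ: 4! 0! 6! / 11! → 1/2310
sum: t=2:+1/144 = 1/144
3j²(2 5 3; 0 0 0) = Δ·Π!·Σ² = 10/231  (sign -1)
sum: t=3:−1/720 = -1/720
3j²(2 5 3; -1 3 -2) = Δ·Π!·Σ² = 8/165  (sign +1)
combine: 4πI² = 385·10/231·8/165 = 80/99
take √, sign -1: I = -0.25358436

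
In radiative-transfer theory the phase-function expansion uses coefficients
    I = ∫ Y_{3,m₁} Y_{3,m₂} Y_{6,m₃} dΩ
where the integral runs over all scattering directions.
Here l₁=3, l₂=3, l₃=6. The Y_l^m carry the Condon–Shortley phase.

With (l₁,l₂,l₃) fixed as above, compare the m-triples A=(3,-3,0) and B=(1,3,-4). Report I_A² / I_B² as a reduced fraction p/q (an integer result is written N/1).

1/210

Shared (l₁,l₂,l₃)=(3,3,6): N and (l;000)² cancel in I_A²/I_B².
A: Δ = 0!·6!·6!/13! = 1/12012; Racah Σ t=0..0: t=0:+1/518400 = 1/518400; ⇒ 3j(3 3 6; 3 -3 0)² = 1/12012, sgn +1
B: Δ = 0!·6!·6!/13! = 1/12012; Racah Σ t=0..0: t=0:+1/34560 = 1/34560; ⇒ 3j(3 3 6; 1 3 -4)² = 5/286, sgn +1
I_A²/I_B² = (1/12012)/(5/286) = 1/210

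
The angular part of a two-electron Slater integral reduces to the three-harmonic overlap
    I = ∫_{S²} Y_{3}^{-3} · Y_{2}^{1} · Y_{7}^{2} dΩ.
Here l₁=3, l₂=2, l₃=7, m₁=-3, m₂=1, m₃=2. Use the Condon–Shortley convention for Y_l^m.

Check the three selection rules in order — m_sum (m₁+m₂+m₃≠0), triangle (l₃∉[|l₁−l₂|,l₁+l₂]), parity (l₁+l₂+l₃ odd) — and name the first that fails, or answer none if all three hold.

triangle

m₁+m₂+m₃ = -3 + 1 + 2 = 0  ✓
triangle: |3−2|=1 ≤ l₃=7 ≤ 3+2=5  ✗
parity: l₁+l₂+l₃ = 12 is even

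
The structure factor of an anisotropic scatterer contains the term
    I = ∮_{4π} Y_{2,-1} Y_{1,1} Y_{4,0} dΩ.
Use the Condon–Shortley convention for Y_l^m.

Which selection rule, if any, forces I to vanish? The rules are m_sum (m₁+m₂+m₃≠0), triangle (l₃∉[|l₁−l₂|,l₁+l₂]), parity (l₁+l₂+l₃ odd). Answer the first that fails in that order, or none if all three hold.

triangle

azimuthal sum: -1 + 1 + 0 = 0  ✓
1 ≤ 4 ≤ 3 (triangle on l)  ✗
L = 2 + 1 + 4 = 7 (odd)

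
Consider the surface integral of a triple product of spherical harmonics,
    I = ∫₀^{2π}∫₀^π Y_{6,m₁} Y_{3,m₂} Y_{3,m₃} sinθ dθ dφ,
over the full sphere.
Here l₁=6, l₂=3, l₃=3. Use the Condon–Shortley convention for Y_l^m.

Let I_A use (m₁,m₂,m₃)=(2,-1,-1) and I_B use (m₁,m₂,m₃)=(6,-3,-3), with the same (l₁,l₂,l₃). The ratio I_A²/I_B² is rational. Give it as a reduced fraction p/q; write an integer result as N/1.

Same 6,3,3: normalisation and zero-m 3j drop out of the ratio.
A: Δ: 6! 6! 0! / 13! → 1/12012; sum: t=2:+1/2304 = 1/2304; 3j²(6 3 3; 2 -1 -1) = Δ·Π!·Σ² = 5/143  (sign +1)
B: Δ: 6! 6! 0! / 13! → 1/12012; sum: t=0:+1/518400 = 1/518400; 3j²(6 3 3; 6 -3 -3) = Δ·Π!·Σ² = 1/13  (sign +1)
I_A²/I_B² = (5/143)/(1/13) = 5/11

5/11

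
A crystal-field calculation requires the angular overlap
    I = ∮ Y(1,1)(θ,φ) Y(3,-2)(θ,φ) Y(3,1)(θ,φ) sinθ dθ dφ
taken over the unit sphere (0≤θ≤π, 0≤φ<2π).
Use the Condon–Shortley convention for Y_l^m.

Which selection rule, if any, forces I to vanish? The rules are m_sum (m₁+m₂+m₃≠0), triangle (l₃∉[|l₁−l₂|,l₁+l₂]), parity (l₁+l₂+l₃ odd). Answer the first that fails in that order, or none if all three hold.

parity

Σmᵢ = 0  ✓
l₃∈[|l₁−l₂|,l₁+l₂]=[2,4], have l₃=3  ✓
Σlᵢ = 7 ⇒ odd  ✗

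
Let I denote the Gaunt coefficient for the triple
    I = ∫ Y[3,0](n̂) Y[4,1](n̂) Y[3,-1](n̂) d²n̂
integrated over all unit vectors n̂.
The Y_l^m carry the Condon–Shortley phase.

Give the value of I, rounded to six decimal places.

-0.099323

Rules hold: Σm=0, L=10 even, 1≤3≤7.
N = 7·9·7 = 441
Δ = 4!·2!·4!/11! = 1/34650
Racah Σ t=1..3: t=1:−1/72 t=2:+1/16 t=3:−1/72 = 5/144
⇒ 3j(3 4 3; 0 0 0)² = 2/77, sgn -1
Racah Σ t=1..3: t=1:−1/288 t=2:+1/24 t=3:−1/48 = 5/288
⇒ 3j(3 4 3; 0 1 -1)² = 5/462, sgn +1
4πI² = N·(3j₀)²·(3jₘ)² = 15/121
I = -1·√(0.123967/4π) = -0.09932258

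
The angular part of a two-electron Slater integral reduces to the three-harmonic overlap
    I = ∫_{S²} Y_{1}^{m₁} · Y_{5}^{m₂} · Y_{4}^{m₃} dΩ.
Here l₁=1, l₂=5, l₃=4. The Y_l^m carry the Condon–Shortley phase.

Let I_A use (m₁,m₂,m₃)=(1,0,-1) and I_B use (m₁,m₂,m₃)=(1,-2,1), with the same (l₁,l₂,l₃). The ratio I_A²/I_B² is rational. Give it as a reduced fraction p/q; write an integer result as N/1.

10/21

Shared (l₁,l₂,l₃)=(1,5,4): N and (l;000)² cancel in I_A²/I_B².
A: Δ = 2!·0!·8!/11! = 1/495; Racah Σ t=0..0: t=0:+1/1440 = 1/1440; ⇒ 3j(1 5 4; 1 0 -1)² = 2/99, sgn -1
B: Δ = 2!·0!·8!/11! = 1/495; Racah Σ t=0..0: t=0:+1/1440 = 1/1440; ⇒ 3j(1 5 4; 1 -2 1)² = 7/165, sgn -1
I_A²/I_B² = (2/99)/(7/165) = 10/21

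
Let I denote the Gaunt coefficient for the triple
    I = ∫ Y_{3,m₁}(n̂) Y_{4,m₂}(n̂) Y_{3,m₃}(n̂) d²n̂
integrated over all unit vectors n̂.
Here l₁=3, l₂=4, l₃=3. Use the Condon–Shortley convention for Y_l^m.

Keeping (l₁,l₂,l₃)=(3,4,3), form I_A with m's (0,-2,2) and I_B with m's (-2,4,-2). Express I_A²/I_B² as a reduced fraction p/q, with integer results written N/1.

l's match ⇒ only the (l;m) 3-j factors differ between A and B.
A: triangle coeff Δ(3,4,3) = 1/34650; Σ_t [1,2]: t=1:−1/72 t=2:+1/96 = -1/288; (3j)²=1/462 [(3 4 3; 0 -2 2)], sign=+1
B: triangle coeff Δ(3,4,3) = 1/34650; Σ_t [4,4]: t=4:+1/576 = 1/576; (3j)²=5/99 [(3 4 3; -2 4 -2)], sign=-1
I_A²/I_B² = (1/462)/(5/99) = 3/70

3/70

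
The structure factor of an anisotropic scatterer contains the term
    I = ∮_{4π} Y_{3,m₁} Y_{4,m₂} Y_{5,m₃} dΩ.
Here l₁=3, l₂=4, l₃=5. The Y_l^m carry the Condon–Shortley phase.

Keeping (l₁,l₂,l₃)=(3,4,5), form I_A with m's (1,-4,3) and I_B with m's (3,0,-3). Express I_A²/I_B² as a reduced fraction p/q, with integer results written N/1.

Same 3,4,5: normalisation and zero-m 3j drop out of the ratio.
A: Δ: 2! 4! 6! / 13! → 1/180180; sum: t=0:+1/5760 = 1/5760; 3j²(3 4 5; 1 -4 3) = Δ·Π!·Σ² = 56/2145  (sign +1)
B: Δ: 2! 4! 6! / 13! → 1/180180; sum: t=0:+1/2304 = 1/2304; 3j²(3 4 5; 3 0 -3) = Δ·Π!·Σ² = 5/143  (sign +1)
I_A²/I_B² = (56/2145)/(5/143) = 56/75

56/75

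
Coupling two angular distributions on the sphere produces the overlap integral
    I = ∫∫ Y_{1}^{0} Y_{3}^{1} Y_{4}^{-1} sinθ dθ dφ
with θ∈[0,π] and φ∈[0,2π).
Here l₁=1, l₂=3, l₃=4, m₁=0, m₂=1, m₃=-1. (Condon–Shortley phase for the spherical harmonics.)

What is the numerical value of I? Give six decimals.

Checks pass: Σm=0; 8 even; l₃=4∈[2,4].
(2·1+1)(2·3+1)(2·4+1) = 189
Δ: 0! 2! 6! / 9! → 1/252
sum: t=0:+1/36 = 1/36
3j²(1 3 4; 0 0 0) = Δ·Π!·Σ² = 4/63  (sign +1)
sum: t=0:+1/48 = 1/48
3j²(1 3 4; 0 1 -1) = Δ·Π!·Σ² = 5/84  (sign -1)
combine: 4πI² = 189·4/63·5/84 = 5/7
take √, sign -1: I = -0.23841361

-0.238414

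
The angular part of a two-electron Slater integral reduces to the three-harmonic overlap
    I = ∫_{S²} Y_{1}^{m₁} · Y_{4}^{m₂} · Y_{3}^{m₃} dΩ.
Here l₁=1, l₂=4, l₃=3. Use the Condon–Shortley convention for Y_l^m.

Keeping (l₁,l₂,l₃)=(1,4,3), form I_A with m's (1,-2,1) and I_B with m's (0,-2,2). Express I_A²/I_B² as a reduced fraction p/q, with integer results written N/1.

l's match ⇒ only the (l;m) 3-j factors differ between A and B.
A: triangle coeff Δ(1,4,3) = 1/252; Σ_t [0,0]: t=0:+1/96 = 1/96; (3j)²=5/84 [(1 4 3; 1 -2 1)], sign=+1
B: triangle coeff Δ(1,4,3) = 1/252; Σ_t [1,1]: t=1:−1/120 = -1/120; (3j)²=1/21 [(1 4 3; 0 -2 2)], sign=+1
I_A²/I_B² = (5/84)/(1/21) = 5/4

5/4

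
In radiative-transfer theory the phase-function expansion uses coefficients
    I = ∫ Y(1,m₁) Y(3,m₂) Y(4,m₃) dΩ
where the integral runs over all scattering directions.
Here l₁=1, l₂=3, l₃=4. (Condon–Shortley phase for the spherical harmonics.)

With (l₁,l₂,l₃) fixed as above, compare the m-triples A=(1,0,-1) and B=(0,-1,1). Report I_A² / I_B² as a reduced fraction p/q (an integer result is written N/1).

Same 1,3,4: normalisation and zero-m 3j drop out of the ratio.
A: Δ: 0! 2! 6! / 9! → 1/252; sum: t=0:+1/72 = 1/72; 3j²(1 3 4; 1 0 -1) = Δ·Π!·Σ² = 5/126  (sign -1)
B: Δ: 0! 2! 6! / 9! → 1/252; sum: t=0:+1/48 = 1/48; 3j²(1 3 4; 0 -1 1) = Δ·Π!·Σ² = 5/84  (sign -1)
I_A²/I_B² = (5/126)/(5/84) = 2/3

2/3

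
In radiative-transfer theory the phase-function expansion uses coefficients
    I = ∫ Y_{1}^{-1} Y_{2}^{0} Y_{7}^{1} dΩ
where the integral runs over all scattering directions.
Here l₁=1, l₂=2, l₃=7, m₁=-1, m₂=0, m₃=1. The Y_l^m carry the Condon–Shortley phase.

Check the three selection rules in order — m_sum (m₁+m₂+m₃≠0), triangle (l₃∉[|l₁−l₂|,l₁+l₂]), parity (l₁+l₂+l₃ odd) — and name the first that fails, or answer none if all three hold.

triangle

Σmᵢ = 0  ✓
l₃∈[|l₁−l₂|,l₁+l₂]=[1,3], have l₃=7  ✗
Σlᵢ = 10 ⇒ even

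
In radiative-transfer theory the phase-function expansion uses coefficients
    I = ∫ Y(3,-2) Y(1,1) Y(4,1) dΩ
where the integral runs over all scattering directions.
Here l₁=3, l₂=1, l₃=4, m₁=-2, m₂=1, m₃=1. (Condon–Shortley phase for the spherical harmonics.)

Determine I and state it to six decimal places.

-0.106622

m-sum 0 ✓  L=8 even ✓  2≤4≤4 ✓
Π(2lᵢ+1) = 7×3×9 = 189
triangle coeff Δ(3,1,4) = 1/252
Σ_t [0,0]: t=0:+1/36 = 1/36
(3j)²=4/63 [(3 1 4; 0 0 0)], sign=+1
Σ_t [0,0]: t=0:+1/240 = 1/240
(3j)²=1/84 [(3 1 4; -2 1 1)], sign=-1
⇒ 4πI² = 1/7
I = (-1)√(1/7/(4π)) = -0.10662181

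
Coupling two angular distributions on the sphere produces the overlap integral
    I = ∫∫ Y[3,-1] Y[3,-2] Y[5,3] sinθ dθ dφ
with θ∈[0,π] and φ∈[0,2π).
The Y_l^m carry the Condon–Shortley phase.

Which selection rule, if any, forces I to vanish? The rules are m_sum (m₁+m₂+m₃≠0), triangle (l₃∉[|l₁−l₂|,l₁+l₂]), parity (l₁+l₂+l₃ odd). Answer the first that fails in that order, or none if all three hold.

azimuthal sum: -1 − 2 + 3 = 0  ✓
0 ≤ 5 ≤ 6 (triangle on l)  ✓
L = 3 + 3 + 5 = 11 (odd)  ✗

parity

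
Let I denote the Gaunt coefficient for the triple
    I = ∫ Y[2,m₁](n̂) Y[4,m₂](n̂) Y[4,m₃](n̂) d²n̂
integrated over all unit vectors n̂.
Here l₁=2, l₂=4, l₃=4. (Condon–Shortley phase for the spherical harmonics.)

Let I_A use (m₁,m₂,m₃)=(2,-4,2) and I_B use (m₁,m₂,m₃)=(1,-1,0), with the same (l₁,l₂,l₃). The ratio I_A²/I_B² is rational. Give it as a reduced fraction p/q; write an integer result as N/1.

28/5

l's match ⇒ only the (l;m) 3-j factors differ between A and B.
A: triangle coeff Δ(2,4,4) = 1/13860; Σ_t [0,0]: t=0:+1/2880 = 1/2880; (3j)²=2/165 [(2 4 4; 2 -4 2)], sign=+1
B: triangle coeff Δ(2,4,4) = 1/13860; Σ_t [0,1]: t=0:+1/72 t=1:−1/96 = 1/288; (3j)²=1/462 [(2 4 4; 1 -1 0)], sign=+1
I_A²/I_B² = (2/165)/(1/462) = 28/5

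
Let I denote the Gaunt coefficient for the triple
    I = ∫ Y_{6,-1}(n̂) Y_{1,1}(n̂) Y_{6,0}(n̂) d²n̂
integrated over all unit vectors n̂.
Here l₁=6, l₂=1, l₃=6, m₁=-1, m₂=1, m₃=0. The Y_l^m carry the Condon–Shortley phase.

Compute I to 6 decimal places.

0.000000

l₁+l₂+l₃=13 is odd: 3j(l;000)=0 ⇒ I=0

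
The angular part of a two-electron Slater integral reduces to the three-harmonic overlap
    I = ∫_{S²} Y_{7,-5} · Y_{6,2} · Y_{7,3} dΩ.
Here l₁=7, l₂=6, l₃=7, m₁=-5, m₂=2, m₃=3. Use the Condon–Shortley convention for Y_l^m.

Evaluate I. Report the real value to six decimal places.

m-sum 0 ✓  L=20 even ✓  1≤7≤13 ✓
Π(2lᵢ+1) = 15×13×15 = 2925
triangle coeff Δ(7,6,7) = 1/2444321880
Σ_t [0,6]: t=0:+1/2612736000 t=1:−1/20736000 t=2:+1/1658880 t=3:−1/746496 t=4:+1/1658880 t=5:−1/20736000 t=6:+1/2612736000 = -1/4354560
(3j)²=1000/138567 [(7 6 7; 0 0 0)], sign=+1
Σ_t [4,6]: t=4:+1/92897280 t=5:−1/21772800 t=6:+1/49766400 = -1/66355200
(3j)²=63/8398 [(7 6 7; -5 2 3)], sign=-1
⇒ 4πI² = 2362500/14919047
I = (-1)√(2362500/14919047/(4π)) = -0.11225623

-0.112256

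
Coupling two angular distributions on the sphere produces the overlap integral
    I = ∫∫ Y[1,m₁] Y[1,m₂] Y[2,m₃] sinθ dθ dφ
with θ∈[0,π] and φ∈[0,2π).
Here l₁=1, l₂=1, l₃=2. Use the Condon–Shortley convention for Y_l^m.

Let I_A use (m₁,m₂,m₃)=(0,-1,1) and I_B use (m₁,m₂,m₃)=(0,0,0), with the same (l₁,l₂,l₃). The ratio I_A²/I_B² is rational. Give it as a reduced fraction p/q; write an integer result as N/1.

3/4

Same 1,1,2: normalisation and zero-m 3j drop out of the ratio.
A: Δ: 0! 2! 2! / 5! → 1/30; sum: t=0:+1/2 = 1/2; 3j²(1 1 2; 0 -1 1) = Δ·Π!·Σ² = 1/10  (sign -1)
B: Δ: 0! 2! 2! / 5! → 1/30; sum: t=0:+1/1 = 1/1; 3j²(1 1 2; 0 0 0) = Δ·Π!·Σ² = 2/15  (sign +1)
I_A²/I_B² = (1/10)/(2/15) = 3/4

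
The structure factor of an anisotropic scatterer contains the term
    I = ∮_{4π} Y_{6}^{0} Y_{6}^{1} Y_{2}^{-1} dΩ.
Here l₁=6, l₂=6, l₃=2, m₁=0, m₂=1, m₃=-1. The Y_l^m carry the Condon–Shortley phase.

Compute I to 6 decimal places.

-0.030344

m-sum 0 ✓  L=14 even ✓  0≤2≤12 ✓
Π(2lᵢ+1) = 13×13×5 = 845
triangle coeff Δ(6,6,2) = 1/90090
Σ_t [4,6]: t=4:+1/69120 t=5:−1/14400 t=6:+1/69120 = -7/172800
(3j)²=14/715 [(6 6 2; 0 0 0)], sign=-1
Σ_t [5,6]: t=5:−1/28800 t=6:+1/34560 = -1/172800
(3j)²=1/1430 [(6 6 2; 0 1 -1)], sign=+1
⇒ 4πI² = 7/605
I = (-1)√(7/605/(4π)) = -0.03034355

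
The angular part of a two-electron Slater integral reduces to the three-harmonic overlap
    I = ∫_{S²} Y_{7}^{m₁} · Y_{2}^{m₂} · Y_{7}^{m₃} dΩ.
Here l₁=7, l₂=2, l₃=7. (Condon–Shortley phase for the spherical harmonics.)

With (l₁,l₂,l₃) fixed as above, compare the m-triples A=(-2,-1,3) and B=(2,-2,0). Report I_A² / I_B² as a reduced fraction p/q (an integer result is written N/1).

l's match ⇒ only the (l;m) 3-j factors differ between A and B.
A: triangle coeff Δ(7,2,7) = 1/185640; Σ_t [0,1]: t=0:+1/4354560 t=1:−1/1935360 = -1/3483648; (3j)²=125/12376 [(7 2 7; -2 -1 3)], sign=-1
B: triangle coeff Δ(7,2,7) = 1/185640; Σ_t [0,0]: t=0:+1/2419200 = 1/2419200; (3j)²=27/1105 [(7 2 7; 2 -2 0)], sign=-1
I_A²/I_B² = (125/12376)/(27/1105) = 625/1512

625/1512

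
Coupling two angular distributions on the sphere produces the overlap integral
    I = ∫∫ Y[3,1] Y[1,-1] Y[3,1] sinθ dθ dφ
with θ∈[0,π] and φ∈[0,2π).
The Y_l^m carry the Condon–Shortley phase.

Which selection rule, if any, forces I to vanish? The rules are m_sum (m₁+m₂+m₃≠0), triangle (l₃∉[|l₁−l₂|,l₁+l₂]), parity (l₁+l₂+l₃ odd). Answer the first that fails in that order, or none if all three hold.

m_sum

azimuthal sum: 1 − 1 + 1 = 1  ✗
2 ≤ 3 ≤ 4 (triangle on l)
L = 3 + 1 + 3 = 7 (odd)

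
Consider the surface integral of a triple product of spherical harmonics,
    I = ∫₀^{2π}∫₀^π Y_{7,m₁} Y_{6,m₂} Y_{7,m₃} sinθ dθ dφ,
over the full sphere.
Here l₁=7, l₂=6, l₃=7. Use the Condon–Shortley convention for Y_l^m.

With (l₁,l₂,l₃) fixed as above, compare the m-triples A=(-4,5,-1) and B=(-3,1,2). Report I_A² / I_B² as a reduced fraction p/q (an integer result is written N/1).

1936/1225

Same 7,6,7: normalisation and zero-m 3j drop out of the ratio.
A: Δ: 6! 8! 6! / 21! → 1/2444321880; sum: t=5:−1/124416000 t=6:+1/62208000 = 1/124416000; 3j²(7 6 7; -4 5 -1) = Δ·Π!·Σ² = 154/20995  (sign +1)
B: Δ: 6! 8! 6! / 21! → 1/2444321880; sum: t=2:+1/232243200 t=3:−1/8709120 t=4:+1/2488320 t=5:−1/4147200 t=6:+1/49766400 = 7/99532800; 3j²(7 6 7; -3 1 2) = Δ·Π!·Σ² = 1715/369512  (sign -1)
I_A²/I_B² = (154/20995)/(1715/369512) = 1936/1225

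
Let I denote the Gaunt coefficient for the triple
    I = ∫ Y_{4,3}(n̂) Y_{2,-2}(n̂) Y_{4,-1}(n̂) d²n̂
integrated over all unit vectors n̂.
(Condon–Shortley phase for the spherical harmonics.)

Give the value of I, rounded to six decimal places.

Rules hold: Σm=0, L=10 even, 2≤4≤6.
N = 9·5·9 = 405
Δ = 2!·6!·2!/11! = 1/13860
Racah Σ t=0..2: t=0:+1/192 t=1:−1/36 t=2:+1/192 = -5/288
⇒ 3j(4 2 4; 0 0 0)² = 20/693, sgn -1
Racah Σ t=0..0: t=0:+1/480 = 1/480
⇒ 3j(4 2 4; 3 -2 -1)² = 3/110, sgn -1
4πI² = N·(3j₀)²·(3jₘ)² = 270/847
I = +1·√(0.318772/4π) = 0.15927046

0.159270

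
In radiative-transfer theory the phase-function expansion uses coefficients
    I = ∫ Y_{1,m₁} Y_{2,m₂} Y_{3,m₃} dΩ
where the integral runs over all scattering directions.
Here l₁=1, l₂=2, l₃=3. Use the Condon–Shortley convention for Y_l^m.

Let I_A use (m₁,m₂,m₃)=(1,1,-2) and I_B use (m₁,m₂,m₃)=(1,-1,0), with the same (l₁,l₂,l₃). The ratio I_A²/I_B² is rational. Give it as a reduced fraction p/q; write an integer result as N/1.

10/3

Same 1,2,3: normalisation and zero-m 3j drop out of the ratio.
A: Δ: 0! 2! 4! / 7! → 1/105; sum: t=0:+1/12 = 1/12; 3j²(1 2 3; 1 1 -2) = Δ·Π!·Σ² = 2/21  (sign -1)
B: Δ: 0! 2! 4! / 7! → 1/105; sum: t=0:+1/12 = 1/12; 3j²(1 2 3; 1 -1 0) = Δ·Π!·Σ² = 1/35  (sign -1)
I_A²/I_B² = (2/21)/(1/35) = 10/3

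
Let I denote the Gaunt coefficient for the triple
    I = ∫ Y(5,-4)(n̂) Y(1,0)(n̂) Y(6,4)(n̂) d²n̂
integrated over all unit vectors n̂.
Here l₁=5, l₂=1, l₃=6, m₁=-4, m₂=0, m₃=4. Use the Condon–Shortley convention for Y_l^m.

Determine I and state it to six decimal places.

Rules hold: Σm=0, L=12 even, 4≤6≤6.
N = 11·3·13 = 429
Δ = 0!·10!·2!/13! = 1/858
Racah Σ t=0..0: t=0:+1/14400 = 1/14400
⇒ 3j(5 1 6; 0 0 0)² = 6/143, sgn +1
Racah Σ t=0..0: t=0:+1/362880 = 1/362880
⇒ 3j(5 1 6; -4 0 4)² = 10/429, sgn +1
4πI² = N·(3j₀)²·(3jₘ)² = 60/143
I = +1·√(0.41958/4π) = 0.18272698

0.182727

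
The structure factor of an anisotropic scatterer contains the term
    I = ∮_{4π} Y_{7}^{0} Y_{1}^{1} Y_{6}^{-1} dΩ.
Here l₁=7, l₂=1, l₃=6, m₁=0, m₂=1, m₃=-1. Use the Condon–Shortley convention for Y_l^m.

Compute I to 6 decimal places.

m-sum 0 ✓  L=14 even ✓  6≤6≤8 ✓
Π(2lᵢ+1) = 15×3×13 = 585
triangle coeff Δ(7,1,6) = 1/1365
Σ_t [1,1]: t=1:−1/518400 = -1/518400
(3j)²=7/195 [(7 1 6; 0 0 0)], sign=-1
Σ_t [2,2]: t=2:+1/1209600 = 1/1209600
(3j)²=1/65 [(7 1 6; 0 1 -1)], sign=-1
⇒ 4πI² = 21/65
I = (+1)√(21/65/(4π)) = 0.16034227

0.160342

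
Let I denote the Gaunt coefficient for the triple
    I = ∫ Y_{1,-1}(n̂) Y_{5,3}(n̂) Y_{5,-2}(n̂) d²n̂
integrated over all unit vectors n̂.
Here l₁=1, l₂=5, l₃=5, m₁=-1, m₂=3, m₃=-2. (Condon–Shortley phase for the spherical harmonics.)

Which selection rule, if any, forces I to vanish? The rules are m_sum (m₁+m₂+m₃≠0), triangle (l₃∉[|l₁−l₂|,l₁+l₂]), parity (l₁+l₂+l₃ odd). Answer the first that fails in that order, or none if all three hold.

parity

m₁+m₂+m₃ = -1 + 3 − 2 = 0  ✓
triangle: |1−5|=4 ≤ l₃=5 ≤ 1+5=6  ✓
parity: l₁+l₂+l₃ = 11 is odd  ✗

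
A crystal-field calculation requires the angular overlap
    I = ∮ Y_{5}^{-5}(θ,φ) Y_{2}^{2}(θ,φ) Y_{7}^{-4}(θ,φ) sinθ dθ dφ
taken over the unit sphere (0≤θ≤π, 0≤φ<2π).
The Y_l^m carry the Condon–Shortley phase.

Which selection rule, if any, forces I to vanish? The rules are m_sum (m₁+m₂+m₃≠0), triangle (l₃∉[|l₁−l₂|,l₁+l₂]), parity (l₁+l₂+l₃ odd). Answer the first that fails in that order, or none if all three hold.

m_sum

azimuthal sum: -5 + 2 − 4 = -7  ✗
3 ≤ 7 ≤ 7 (triangle on l)
L = 5 + 2 + 7 = 14 (even)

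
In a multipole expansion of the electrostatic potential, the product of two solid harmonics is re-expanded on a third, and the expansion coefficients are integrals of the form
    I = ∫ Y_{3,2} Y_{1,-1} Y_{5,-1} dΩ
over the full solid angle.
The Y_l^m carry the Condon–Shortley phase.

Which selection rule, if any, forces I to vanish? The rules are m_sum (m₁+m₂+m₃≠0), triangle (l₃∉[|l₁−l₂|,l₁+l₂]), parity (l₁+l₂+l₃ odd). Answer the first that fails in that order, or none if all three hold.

triangle

Σmᵢ = 0  ✓
l₃∈[|l₁−l₂|,l₁+l₂]=[2,4], have l₃=5  ✗
Σlᵢ = 9 ⇒ odd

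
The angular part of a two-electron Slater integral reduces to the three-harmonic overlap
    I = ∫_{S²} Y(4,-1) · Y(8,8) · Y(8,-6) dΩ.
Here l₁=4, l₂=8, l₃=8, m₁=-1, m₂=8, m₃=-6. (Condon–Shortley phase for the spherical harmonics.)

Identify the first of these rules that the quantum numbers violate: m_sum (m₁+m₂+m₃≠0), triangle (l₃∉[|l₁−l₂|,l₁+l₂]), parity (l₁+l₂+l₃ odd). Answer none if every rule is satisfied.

azimuthal sum: -1 + 8 − 6 = 1  ✗
4 ≤ 8 ≤ 12 (triangle on l)
L = 4 + 8 + 8 = 20 (even)

m_sum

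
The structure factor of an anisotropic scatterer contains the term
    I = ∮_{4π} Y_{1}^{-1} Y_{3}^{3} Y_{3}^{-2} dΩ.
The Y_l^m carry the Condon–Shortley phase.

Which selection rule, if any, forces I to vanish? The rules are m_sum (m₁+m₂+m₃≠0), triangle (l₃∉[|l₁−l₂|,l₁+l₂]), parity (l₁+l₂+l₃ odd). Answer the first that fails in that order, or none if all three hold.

m₁+m₂+m₃ = -1 + 3 − 2 = 0  ✓
triangle: |1−3|=2 ≤ l₃=3 ≤ 1+3=4  ✓
parity: l₁+l₂+l₃ = 7 is odd  ✗

parity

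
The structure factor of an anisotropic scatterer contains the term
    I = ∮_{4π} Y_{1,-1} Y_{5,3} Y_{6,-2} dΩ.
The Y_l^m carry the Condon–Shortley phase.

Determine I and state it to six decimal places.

m-sum 0 ✓  L=12 even ✓  4≤6≤6 ✓
Π(2lᵢ+1) = 3×11×13 = 429
triangle coeff Δ(1,5,6) = 1/858
Σ_t [0,0]: t=0:+1/14400 = 1/14400
(3j)²=6/143 [(1 5 6; 0 0 0)], sign=+1
Σ_t [0,0]: t=0:+1/161280 = 1/161280
(3j)²=1/143 [(1 5 6; -1 3 -2)], sign=+1
⇒ 4πI² = 18/143
I = (+1)√(18/143/(4π)) = 0.10008369

0.100084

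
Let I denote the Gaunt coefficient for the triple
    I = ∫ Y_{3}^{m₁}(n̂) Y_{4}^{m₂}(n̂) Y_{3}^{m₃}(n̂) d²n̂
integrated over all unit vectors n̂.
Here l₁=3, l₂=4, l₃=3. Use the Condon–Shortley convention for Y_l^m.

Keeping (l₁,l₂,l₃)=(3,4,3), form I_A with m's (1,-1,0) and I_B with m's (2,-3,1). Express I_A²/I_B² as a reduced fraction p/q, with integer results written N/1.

Shared (l₁,l₂,l₃)=(3,4,3): N and (l;000)² cancel in I_A²/I_B².
A: Δ = 4!·2!·4!/11! = 1/34650; Racah Σ t=0..2: t=0:+1/288 t=1:−1/24 t=2:+1/48 = -5/288; ⇒ 3j(3 4 3; 1 -1 0)² = 5/462, sgn +1
B: Δ = 4!·2!·4!/11! = 1/34650; Racah Σ t=0..1: t=0:+1/144 t=1:−1/288 = 1/288; ⇒ 3j(3 4 3; 2 -3 1)² = 1/99, sgn +1
I_A²/I_B² = (5/462)/(1/99) = 15/14

15/14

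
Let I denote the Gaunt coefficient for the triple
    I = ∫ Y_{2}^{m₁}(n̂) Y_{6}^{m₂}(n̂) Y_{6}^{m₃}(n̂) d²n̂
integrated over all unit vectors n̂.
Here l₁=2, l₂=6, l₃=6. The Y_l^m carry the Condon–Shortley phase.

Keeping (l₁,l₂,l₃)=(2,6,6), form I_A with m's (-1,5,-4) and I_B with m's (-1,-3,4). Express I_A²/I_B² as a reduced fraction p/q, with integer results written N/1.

297/245

Shared (l₁,l₂,l₃)=(2,6,6): N and (l;000)² cancel in I_A²/I_B².
A: Δ = 2!·2!·10!/15! = 1/90090; Racah Σ t=1..2: t=1:−1/7257600 t=2:+1/725760 = 1/806400; ⇒ 3j(2 6 6; -1 5 -4)² = 27/910, sgn +1
B: Δ = 2!·2!·10!/15! = 1/90090; Racah Σ t=1..2: t=1:−1/161280 t=2:+1/725760 = -1/207360; ⇒ 3j(2 6 6; -1 -3 4)² = 7/286, sgn -1
I_A²/I_B² = (27/910)/(7/286) = 297/245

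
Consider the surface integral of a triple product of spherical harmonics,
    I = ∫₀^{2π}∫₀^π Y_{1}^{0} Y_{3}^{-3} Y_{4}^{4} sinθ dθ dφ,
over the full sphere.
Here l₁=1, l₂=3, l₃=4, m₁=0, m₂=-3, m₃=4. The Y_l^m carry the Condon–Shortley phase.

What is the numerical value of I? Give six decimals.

m-sum = 0 − 3 + 4 = 1 ≠ 0 ⇒ I = 0

0.000000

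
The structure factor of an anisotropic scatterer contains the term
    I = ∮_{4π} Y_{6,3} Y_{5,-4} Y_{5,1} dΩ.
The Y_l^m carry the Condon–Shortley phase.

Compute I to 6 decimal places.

Rules hold: Σm=0, L=16 even, 1≤5≤11.
N = 13·11·11 = 1573
Δ = 6!·6!·4!/17! = 1/28588560
Racah Σ t=1..5: t=1:−1/345600 t=2:+1/13824 t=3:−1/5184 t=4:+1/13824 t=5:−1/345600 = -7/129600
⇒ 3j(6 5 5; 0 0 0)² = 80/7293, sgn +1
Racah Σ t=0..1: t=0:+1/155520 t=1:−1/138240 = -1/1244160
⇒ 3j(6 5 5; 3 -4 1)² = 3/9724, sgn -1
4πI² = N·(3j₀)²·(3jₘ)² = 20/3757
I = -1·√(0.0053234/4π) = -0.02058209

-0.020582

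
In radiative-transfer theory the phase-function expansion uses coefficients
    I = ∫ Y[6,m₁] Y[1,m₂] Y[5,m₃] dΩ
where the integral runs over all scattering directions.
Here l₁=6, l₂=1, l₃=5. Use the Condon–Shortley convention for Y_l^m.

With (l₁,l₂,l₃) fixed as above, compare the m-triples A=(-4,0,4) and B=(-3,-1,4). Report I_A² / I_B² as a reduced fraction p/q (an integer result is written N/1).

Shared (l₁,l₂,l₃)=(6,1,5): N and (l;000)² cancel in I_A²/I_B².
A: Δ = 2!·10!·0!/13! = 1/858; Racah Σ t=1..1: t=1:−1/362880 = -1/362880; ⇒ 3j(6 1 5; -4 0 4)² = 10/429, sgn +1
B: Δ = 2!·10!·0!/13! = 1/858; Racah Σ t=0..0: t=0:+1/725760 = 1/725760; ⇒ 3j(6 1 5; -3 -1 4)² = 1/286, sgn -1
I_A²/I_B² = (10/429)/(1/286) = 20/3

20/3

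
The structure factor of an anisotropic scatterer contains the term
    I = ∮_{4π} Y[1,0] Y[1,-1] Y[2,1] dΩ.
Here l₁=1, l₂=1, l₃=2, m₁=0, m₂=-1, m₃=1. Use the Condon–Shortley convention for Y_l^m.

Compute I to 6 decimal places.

m-sum 0 ✓  L=4 even ✓  0≤2≤2 ✓
Π(2lᵢ+1) = 3×3×5 = 45
triangle coeff Δ(1,1,2) = 1/30
Σ_t [0,0]: t=0:+1/1 = 1/1
(3j)²=2/15 [(1 1 2; 0 0 0)], sign=+1
Σ_t [0,0]: t=0:+1/2 = 1/2
(3j)²=1/10 [(1 1 2; 0 -1 1)], sign=-1
⇒ 4πI² = 3/5
I = (-1)√(3/5/(4π)) = -0.21850969

-0.218510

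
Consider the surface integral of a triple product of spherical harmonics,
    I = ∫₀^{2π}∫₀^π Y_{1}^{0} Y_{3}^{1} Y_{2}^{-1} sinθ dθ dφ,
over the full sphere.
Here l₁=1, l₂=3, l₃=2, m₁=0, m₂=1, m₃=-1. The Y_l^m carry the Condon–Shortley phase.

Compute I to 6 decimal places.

-0.233597

Checks pass: Σm=0; 6 even; l₃=2∈[2,4].
(2·1+1)(2·3+1)(2·2+1) = 105
Δ: 2! 0! 4! / 7! → 1/105
sum: t=1:−1/4 = -1/4
3j²(1 3 2; 0 0 0) = Δ·Π!·Σ² = 3/35  (sign -1)
sum: t=1:−1/6 = -1/6
3j²(1 3 2; 0 1 -1) = Δ·Π!·Σ² = 8/105  (sign +1)
combine: 4πI² = 105·3/35·8/105 = 24/35
take √, sign -1: I = -0.23359668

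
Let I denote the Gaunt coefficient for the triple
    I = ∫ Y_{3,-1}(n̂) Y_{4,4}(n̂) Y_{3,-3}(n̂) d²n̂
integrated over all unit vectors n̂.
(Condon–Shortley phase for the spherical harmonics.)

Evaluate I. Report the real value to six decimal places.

Checks pass: Σm=0; 10 even; l₃=3∈[1,7].
(2·3+1)(2·4+1)(2·3+1) = 441
Δ: 4! 2! 4! / 11! → 1/34650
sum: t=1:−1/72 t=2:+1/16 t=3:−1/72 = 5/144
3j²(3 4 3; 0 0 0) = Δ·Π!·Σ² = 2/77  (sign -1)
sum: t=4:+1/1152 = 1/1152
3j²(3 4 3; -1 4 -3) = Δ·Π!·Σ² = 1/33  (sign +1)
combine: 4πI² = 441·2/77·1/33 = 42/121
take √, sign -1: I = -0.16619847

-0.166198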